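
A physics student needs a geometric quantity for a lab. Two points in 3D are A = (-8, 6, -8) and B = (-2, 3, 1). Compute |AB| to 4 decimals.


3D distance between two points
P1 = (-8, 6, -8), P2 = (-2, 3, 1)
Formula: d = sqrt((x2-x1)^2 + (y2-y1)^2 + (z2-z1)^2)
dx = -2 - -8 = 6
dy = 3 - 6 = -3
dz = 1 - -8 = 9
dx^2 + dy^2 + dz^2 = 36 + 9 + 81 = 126
d = sqrt(126)
d = 11.225
11.225 units


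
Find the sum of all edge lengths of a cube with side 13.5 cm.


Shape: cube
Side s = 13.5 cm
A cube has 12 edges, all equal.
Formula: total edge length = 12 * s
Total = 12 * 13.5
Total = 162
162 cm


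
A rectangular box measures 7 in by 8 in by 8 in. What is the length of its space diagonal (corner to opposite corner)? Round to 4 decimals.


Shape: rectangular box (space diagonal)
l = 7 in, w = 8 in, h = 8 in
Visualize: the diagonal of the base, then a right triangle with that diagonal and the height.
Formula: d = sqrt(l^2 + w^2 + h^2)
l^2 + w^2 + h^2 = 49 + 64 + 64 = 177
d = sqrt(177)
d = 13.3041
13.3041 in


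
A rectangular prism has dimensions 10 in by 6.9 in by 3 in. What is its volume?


Shape: rectangular prism
l = 10 in, w = 6.9 in, h = 3 in
Formula: V = l * w * h
V = 10 * 6.9 * 3
V = 69 * 3
V = 207
207 in^3


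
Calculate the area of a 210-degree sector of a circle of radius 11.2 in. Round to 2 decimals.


Shape: circular sector
Radius r = 11.2 in, Angle = 210 degrees
Formula: A = (angle/360) * pi * r^2
r^2 = 125.44
Fraction of circle = 210/360
A = (210/360) * pi * 125.44
A = 73.173333 * pi
A = 229.88
229.88 in^2


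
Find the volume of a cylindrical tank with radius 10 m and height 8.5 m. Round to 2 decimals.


Shape: cylinder
Radius r = 10 m, Height h = 8.5 m
Formula: V = pi * r^2 * h
r^2 = 100
V = pi * 100 * 8.5
V = 850 * pi
V = 2670.35
2670.35 m^3


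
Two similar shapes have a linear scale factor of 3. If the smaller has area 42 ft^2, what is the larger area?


Linear scale factor k = 3
Original area = 42 ft^2
Rule: under a linear scaling by k, areas scale by k^2.
k^2 = 3^2 = 9
New area = 42 * 9
New area = 378
378 ft^2


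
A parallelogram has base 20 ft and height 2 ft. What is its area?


Shape: parallelogram
Base b = 20 ft, Height h = 2 ft
Formula: A = b * h
A = 20 * 2
A = 40
40 ft^2


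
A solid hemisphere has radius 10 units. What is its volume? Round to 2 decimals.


Shape: hemisphere (half of a sphere)
Radius r = 10 units
Formula: V = (1/2) * (4/3) * pi * r^3 = (2/3) * pi * r^3
r^3 = 1000
(2/3) * 1000 = 666.666667
V = 666.666667 * pi
V = 2094.4
2094.4 units^3


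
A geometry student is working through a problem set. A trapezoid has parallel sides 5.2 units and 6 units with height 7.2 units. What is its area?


Shape: trapezoid
Parallel sides a = 5.2 units, b = 6 units; Height h = 7.2 units
Formula: A = (a + b) * h / 2
a + b = 5.2 + 6 = 11.2
A = 11.2 * 7.2 / 2
A = 80.64 / 2
A = 40.32
40.32 units^2


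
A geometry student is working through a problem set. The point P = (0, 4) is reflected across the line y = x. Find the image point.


Transformation: reflection
Original point: (0, 4)
Rule for reflection over y = x: (x, y) -> (y, x)
Apply: (0, 4) -> (4, 0)
(4, 0)


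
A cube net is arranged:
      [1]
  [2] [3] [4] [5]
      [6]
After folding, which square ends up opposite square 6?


Net: cross layout. Take square 3 as the base (bottom).
Fold the four squares in the horizontal row up around 3: 2 -> left, 4 -> right, 5 wraps to the top.
Fold 1 and 6 up from 3: 1 -> back, 6 -> front.
Opposite pairs are therefore: (1, 6), (2, 4), (3, 5).
Face 6 is opposite face 1.
face 1


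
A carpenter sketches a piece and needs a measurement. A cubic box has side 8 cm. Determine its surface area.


Shape: cube
Side s = 8 cm
A cube has 6 square faces.
Formula: SA = 6 * s^2
s^2 = 64
SA = 6 * 64
SA = 384
384 cm^2


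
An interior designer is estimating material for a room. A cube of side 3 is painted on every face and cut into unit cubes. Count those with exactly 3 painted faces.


Large cube: 3 x 3 x 3, cut into unit cubes.
Cubes with 3 painted faces are at the corners. A cube always has 8 corners.
Count = 8
8 unit cubes


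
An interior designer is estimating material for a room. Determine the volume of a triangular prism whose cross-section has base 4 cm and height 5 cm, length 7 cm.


Shape: triangular prism
Triangle base = 4 cm, triangle height = 5 cm, prism length L = 7 cm
Formula: V = (1/2 * b * h_tri) * L
Cross-section area = 0.5 * 4 * 5 = 10
V = 10 * 7
V = 70
70 cm^3


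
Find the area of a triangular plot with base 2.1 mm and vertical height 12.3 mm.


Shape: triangle
Base b = 2.1 mm, Height h = 12.3 mm
Formula: A = (1/2) * b * h
A = 0.5 * 2.1 * 12.3
A = 0.5 * 25.83
A = 12.915
12.915 mm^2


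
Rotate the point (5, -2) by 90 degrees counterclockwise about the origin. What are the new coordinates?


Transformation: rotation about the origin
Original point: (5, -2)
Rule for 90 deg counterclockwise: (x, y) -> (-y, x)
Apply: (5, -2) -> (2, 5)
(2, 5)


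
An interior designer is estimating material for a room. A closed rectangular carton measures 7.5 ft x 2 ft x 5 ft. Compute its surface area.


Shape: rectangular prism
l = 7.5 ft, w = 2 ft, h = 5 ft
Formula: SA = 2(lw + lh + wh)
lw = 15, lh = 37.5, wh = 10
lw + lh + wh = 62.5
SA = 2 * 62.5
SA = 125
125 ft^2


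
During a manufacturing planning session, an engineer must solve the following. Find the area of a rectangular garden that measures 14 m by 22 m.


Shape: rectangle
Length l = 14 m, Width w = 22 m
Formula: A = l * w
A = 14 * 22
A = 308
308 m^2


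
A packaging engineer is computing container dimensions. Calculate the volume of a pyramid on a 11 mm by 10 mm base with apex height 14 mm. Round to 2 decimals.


Shape: rectangular pyramid
Base: 11 mm x 10 mm, Height h = 14 mm
Formula: V = (1/3) * base_area * h
base_area = 11 * 10 = 110
base_area * h = 110 * 14 = 1540
V = 1540 / 3
V = 513.33
513.33 mm^3


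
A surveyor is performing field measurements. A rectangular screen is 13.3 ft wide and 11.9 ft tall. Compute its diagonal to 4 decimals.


Shape: rectangle (diagonal via Pythagoras)
Sides: 13.3 ft and 11.9 ft
Formula: d = sqrt(l^2 + w^2)
l^2 = 176.89, w^2 = 141.61
l^2 + w^2 = 318.5
d = sqrt(318.5)
d = 17.8466
17.8466 ft


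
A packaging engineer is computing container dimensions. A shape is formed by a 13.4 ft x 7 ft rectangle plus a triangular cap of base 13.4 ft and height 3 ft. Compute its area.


Composite shape: rectangle + triangle
Rectangle area = 13.4 * 7 = 93.8
Triangle area = 0.5 * 13.4 * 3 = 20.1
Total = 93.8 + 20.1
Total = 113.9
113.9 ft^2


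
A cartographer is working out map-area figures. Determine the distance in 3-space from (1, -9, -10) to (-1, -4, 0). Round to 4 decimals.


3D distance between two points
P1 = (1, -9, -10), P2 = (-1, -4, 0)
Formula: d = sqrt((x2-x1)^2 + (y2-y1)^2 + (z2-z1)^2)
dx = -1 - 1 = -2
dy = -4 - -9 = 5
dz = 0 - -10 = 10
dx^2 + dy^2 + dz^2 = 4 + 25 + 100 = 129
d = sqrt(129)
d = 11.3578
11.3578 units


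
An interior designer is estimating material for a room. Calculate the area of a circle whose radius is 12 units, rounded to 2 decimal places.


Shape: circle
Radius r = 12 units
Formula: A = pi * r^2
r^2 = 12^2 = 144
A = pi * 144
A = 452.39
452.39 units^2


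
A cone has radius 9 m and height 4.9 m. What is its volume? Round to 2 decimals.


Shape: cone
Radius r = 9 m, Height h = 4.9 m
Formula: V = (1/3) * pi * r^2 * h
r^2 = 81
pi * r^2 * h = pi * 81 * 4.9 = 396.9 * pi
V = 396.9 * pi / 3
V = 415.63
415.63 m^3


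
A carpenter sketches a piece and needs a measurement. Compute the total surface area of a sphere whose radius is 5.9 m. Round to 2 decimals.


Shape: sphere
Radius r = 5.9 m
Formula: SA = 4 * pi * r^2
r^2 = 34.81
SA = 4 * pi * 34.81
SA = 139.24 * pi
SA = 437.44
437.44 m^2


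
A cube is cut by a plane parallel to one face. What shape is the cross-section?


Solid: cube
Cutting plane: parallel to one face
Visualize the intersection of the plane with the solid's surface.
The boundary of the cut region is a square.
square


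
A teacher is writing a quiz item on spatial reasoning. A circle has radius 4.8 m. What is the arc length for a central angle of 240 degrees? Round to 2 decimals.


Shape: circular arc
Radius r = 4.8 m, Angle = 240 degrees
Formula: L = (angle/360) * 2 * pi * r
2 * pi * r = 9.6 * pi
L = (240/360) * 9.6 * pi
L = 6.4 * pi
L = 20.11
20.11 m


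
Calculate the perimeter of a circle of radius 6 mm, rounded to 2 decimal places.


Shape: circle
Radius r = 6 mm
Formula: C = 2 * pi * r
C = 2 * pi * 6
C = 12 * pi
C = 37.7
37.7 mm


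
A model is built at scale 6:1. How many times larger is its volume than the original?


Linear scale factor k = 6
Rule: under a linear scaling by k, volumes scale by k^3.
k^3 = 6 * 6 * 6
k^3 = 36 * 6
k^3 = 216
Volume scales by a factor of 216.
216 (dimensionless)


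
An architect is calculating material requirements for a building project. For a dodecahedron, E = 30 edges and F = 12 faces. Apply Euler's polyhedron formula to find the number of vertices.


Polyhedron: dodecahedron
Euler's formula for convex polyhedra: V - E + F = 2
Given: E = 30 edges and F = 12 faces
Solve for V:
V = 2 + E - F = 2 + 30 - 12 = 20
20 vertices


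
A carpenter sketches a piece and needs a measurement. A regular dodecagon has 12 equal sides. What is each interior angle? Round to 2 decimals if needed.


Shape: regular dodecagon (12 sides)
Formula: interior angle = (n - 2) * 180 / n
(n - 2) = 10
(n - 2) * 180 = 1800
angle = 1800 / 12
angle = 150
150 degrees


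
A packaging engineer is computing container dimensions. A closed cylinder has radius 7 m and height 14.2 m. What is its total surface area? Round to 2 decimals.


Shape: closed cylinder
Radius r = 7 m, Height h = 14.2 m
Formula: SA = 2*pi*r^2 + 2*pi*r*h = 2*pi*r*(r + h)
r + h = 21.2
2 * r * (r + h) = 2 * 7 * 21.2 = 296.8
SA = 296.8 * pi
SA = 932.42
932.42 m^2


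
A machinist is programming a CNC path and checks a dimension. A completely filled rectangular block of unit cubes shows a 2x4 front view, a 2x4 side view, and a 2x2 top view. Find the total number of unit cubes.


Orthographic views of a solid rectangular block:
Front view 2 x 4 -> length = 2, height = 4
Side view 2 x 4 -> width = 2, height = 4 (consistent)
Top view 2 x 2 -> confirms length = 2, width = 2
The block is 2 x 2 x 4.
Total unit cubes = 2 * 2 * 4 = 16
16 unit cubes


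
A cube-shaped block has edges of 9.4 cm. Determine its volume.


Shape: cube
Side s = 9.4 cm
Formula: V = s^3
V = 9.4 * 9.4 * 9.4
V = 88.36 * 9.4
V = 830.584
830.584 cm^3


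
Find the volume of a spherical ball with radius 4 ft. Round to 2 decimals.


Shape: sphere
Radius r = 4 ft
Formula: V = (4/3) * pi * r^3
r^3 = 64
(4/3) * 64 = 85.333333
V = 85.333333 * pi
V = 268.08
268.08 ft^3


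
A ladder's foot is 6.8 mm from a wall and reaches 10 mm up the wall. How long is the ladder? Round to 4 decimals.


Shape: right triangle
Legs a = 6.8 mm, b = 10 mm
Formula: c = sqrt(a^2 + b^2)
a^2 = 46.24, b^2 = 100
a^2 + b^2 = 146.24
c = sqrt(146.24)
c = 12.093
12.093 mm


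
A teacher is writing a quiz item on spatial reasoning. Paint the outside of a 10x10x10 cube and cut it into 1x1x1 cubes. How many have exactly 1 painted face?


Large cube: 10 x 10 x 10, cut into unit cubes.
n = 10, so n - 2 = 8
Cubes with 1 painted face lie in the interior of each face.
A cube has 6 faces; each contributes (n - 2)^2 = 64 such cubes.
Count = 6 * 64 = 384
384 unit cubes


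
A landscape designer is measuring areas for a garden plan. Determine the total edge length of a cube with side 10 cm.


Shape: cube
Side s = 10 cm
A cube has 12 edges, all equal.
Formula: total edge length = 12 * s
Total = 12 * 10
Total = 120
120 cm


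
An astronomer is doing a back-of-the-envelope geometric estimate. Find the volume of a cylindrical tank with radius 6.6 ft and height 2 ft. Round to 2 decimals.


Shape: cylinder
Radius r = 6.6 ft, Height h = 2 ft
Formula: V = pi * r^2 * h
r^2 = 43.56
V = pi * 43.56 * 2
V = 87.12 * pi
V = 273.7
273.7 ft^3


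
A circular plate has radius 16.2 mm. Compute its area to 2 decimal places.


Shape: circle
Radius r = 16.2 mm
Formula: A = pi * r^2
r^2 = 16.2^2 = 262.44
A = pi * 262.44
A = 824.48
824.48 mm^2


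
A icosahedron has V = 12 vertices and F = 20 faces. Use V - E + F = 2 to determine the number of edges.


Polyhedron: icosahedron
Euler's formula for convex polyhedra: V - E + F = 2
Given: V = 12 vertices and F = 20 faces
Solve for E:
E = V + F - 2 = 12 + 20 - 2 = 30
30 edges


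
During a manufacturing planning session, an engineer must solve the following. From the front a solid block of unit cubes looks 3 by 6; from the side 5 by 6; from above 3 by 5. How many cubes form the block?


Orthographic views of a solid rectangular block:
Front view 3 x 6 -> length = 3, height = 6
Side view 5 x 6 -> width = 5, height = 6 (consistent)
Top view 3 x 5 -> confirms length = 3, width = 5
The block is 3 x 5 x 6.
Total unit cubes = 3 * 5 * 6 = 90
90 unit cubes


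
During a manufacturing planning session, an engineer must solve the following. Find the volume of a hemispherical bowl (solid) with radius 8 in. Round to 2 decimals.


Shape: hemisphere (half of a sphere)
Radius r = 8 in
Formula: V = (1/2) * (4/3) * pi * r^3 = (2/3) * pi * r^3
r^3 = 512
(2/3) * 512 = 341.333333
V = 341.333333 * pi
V = 1072.33
1072.33 in^3


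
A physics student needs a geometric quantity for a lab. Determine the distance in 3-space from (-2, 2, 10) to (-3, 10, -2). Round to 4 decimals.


3D distance between two points
P1 = (-2, 2, 10), P2 = (-3, 10, -2)
Formula: d = sqrt((x2-x1)^2 + (y2-y1)^2 + (z2-z1)^2)
dx = -3 - -2 = -1
dy = 10 - 2 = 8
dz = -2 - 10 = -12
dx^2 + dy^2 + dz^2 = 1 + 64 + 144 = 209
d = sqrt(209)
d = 14.4568
14.4568 units


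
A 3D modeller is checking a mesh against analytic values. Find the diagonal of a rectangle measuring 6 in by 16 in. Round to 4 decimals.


Shape: rectangle (diagonal via Pythagoras)
Sides: 6 in and 16 in
Formula: d = sqrt(l^2 + w^2)
l^2 = 36, w^2 = 256
l^2 + w^2 = 292
d = sqrt(292)
d = 17.088
17.088 in


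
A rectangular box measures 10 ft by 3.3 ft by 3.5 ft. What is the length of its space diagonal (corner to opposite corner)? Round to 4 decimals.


Shape: rectangular box (space diagonal)
l = 10 ft, w = 3.3 ft, h = 3.5 ft
Visualize: the diagonal of the base, then a right triangle with that diagonal and the height.
Formula: d = sqrt(l^2 + w^2 + h^2)
l^2 + w^2 + h^2 = 100 + 10.89 + 12.25 = 123.14
d = sqrt(123.14)
d = 11.0968
11.0968 ft


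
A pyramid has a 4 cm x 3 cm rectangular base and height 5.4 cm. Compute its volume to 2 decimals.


Shape: rectangular pyramid
Base: 4 cm x 3 cm, Height h = 5.4 cm
Formula: V = (1/3) * base_area * h
base_area = 4 * 3 = 12
base_area * h = 12 * 5.4 = 64.8
V = 64.8 / 3
V = 21.6
21.6 cm^3


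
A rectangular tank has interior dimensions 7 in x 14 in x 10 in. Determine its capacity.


Shape: rectangular prism
l = 7 in, w = 14 in, h = 10 in
Formula: V = l * w * h
V = 7 * 14 * 10
V = 98 * 10
V = 980
980 in^3


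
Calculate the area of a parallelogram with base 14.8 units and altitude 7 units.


Shape: parallelogram
Base b = 14.8 units, Height h = 7 units
Formula: A = b * h
A = 14.8 * 7
A = 103.6
103.6 units^2


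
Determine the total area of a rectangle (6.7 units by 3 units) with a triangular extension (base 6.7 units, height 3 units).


Composite shape: rectangle + triangle
Rectangle area = 6.7 * 3 = 20.1
Triangle area = 0.5 * 6.7 * 3 = 10.05
Total = 20.1 + 10.05
Total = 30.15
30.15 units^2


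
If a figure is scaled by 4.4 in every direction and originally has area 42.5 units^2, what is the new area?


Linear scale factor k = 4.4
Original area = 42.5 units^2
Rule: under a linear scaling by k, areas scale by k^2.
k^2 = 4.4^2 = 19.36
New area = 42.5 * 19.36
New area = 822.8
822.8 units^2


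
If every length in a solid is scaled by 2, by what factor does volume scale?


Linear scale factor k = 2
Rule: under a linear scaling by k, volumes scale by k^3.
k^3 = 2 * 2 * 2
k^3 = 4 * 2
k^3 = 8
Volume scales by a factor of 8.
8 (dimensionless)


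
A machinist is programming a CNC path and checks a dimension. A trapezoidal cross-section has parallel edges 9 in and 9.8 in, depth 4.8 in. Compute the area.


Shape: trapezoid
Parallel sides a = 9 in, b = 9.8 in; Height h = 4.8 in
Formula: A = (a + b) * h / 2
a + b = 9 + 9.8 = 18.8
A = 18.8 * 4.8 / 2
A = 90.24 / 2
A = 45.12
45.12 in^2


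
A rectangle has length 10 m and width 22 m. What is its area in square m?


Shape: rectangle
Length l = 10 m, Width w = 22 m
Formula: A = l * w
A = 10 * 22
A = 220
220 m^2


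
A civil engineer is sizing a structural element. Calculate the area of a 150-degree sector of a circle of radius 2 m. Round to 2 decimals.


Shape: circular sector
Radius r = 2 m, Angle = 150 degrees
Formula: A = (angle/360) * pi * r^2
r^2 = 4
Fraction of circle = 150/360
A = (150/360) * pi * 4
A = 1.666667 * pi
A = 5.24
5.24 m^2


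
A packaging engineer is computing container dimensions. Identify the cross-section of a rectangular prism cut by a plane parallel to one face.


Solid: rectangular prism
Cutting plane: parallel to one face
Visualize the intersection of the plane with the solid's surface.
The boundary of the cut region is a rectangle.
rectangle


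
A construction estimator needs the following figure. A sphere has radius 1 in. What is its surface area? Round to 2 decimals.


Shape: sphere
Radius r = 1 in
Formula: SA = 4 * pi * r^2
r^2 = 1
SA = 4 * pi * 1
SA = 4 * pi
SA = 12.57
12.57 in^2


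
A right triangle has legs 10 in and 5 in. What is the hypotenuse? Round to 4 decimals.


Shape: right triangle
Legs a = 10 in, b = 5 in
Formula: c = sqrt(a^2 + b^2)
a^2 = 100, b^2 = 25
a^2 + b^2 = 125
c = sqrt(125)
c = 11.1803
11.1803 in


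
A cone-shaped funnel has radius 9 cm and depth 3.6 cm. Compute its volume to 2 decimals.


Shape: cone
Radius r = 9 cm, Height h = 3.6 cm
Formula: V = (1/3) * pi * r^2 * h
r^2 = 81
pi * r^2 * h = pi * 81 * 3.6 = 291.6 * pi
V = 291.6 * pi / 3
V = 305.36
305.36 cm^3


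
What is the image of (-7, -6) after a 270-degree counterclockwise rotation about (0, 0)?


Transformation: rotation about the origin
Original point: (-7, -6)
Rule for 270 deg counterclockwise: (x, y) -> (y, -x)
Apply: (-7, -6) -> (-6, 7)
(-6, 7)


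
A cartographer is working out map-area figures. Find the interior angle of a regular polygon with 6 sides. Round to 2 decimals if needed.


Shape: regular hexagon (6 sides)
Formula: interior angle = (n - 2) * 180 / n
(n - 2) = 4
(n - 2) * 180 = 720
angle = 720 / 6
angle = 120
120 degrees


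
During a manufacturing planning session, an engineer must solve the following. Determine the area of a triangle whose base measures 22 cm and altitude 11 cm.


Shape: triangle
Base b = 22 cm, Height h = 11 cm
Formula: A = (1/2) * b * h
A = 0.5 * 22 * 11
A = 0.5 * 242
A = 121
121 cm^2


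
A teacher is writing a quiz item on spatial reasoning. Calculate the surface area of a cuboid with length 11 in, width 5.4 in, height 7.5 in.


Shape: rectangular prism
l = 11 in, w = 5.4 in, h = 7.5 in
Formula: SA = 2(lw + lh + wh)
lw = 59.4, lh = 82.5, wh = 40.5
lw + lh + wh = 182.4
SA = 2 * 182.4
SA = 364.8
364.8 in^2


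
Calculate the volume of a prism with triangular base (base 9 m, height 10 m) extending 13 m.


Shape: triangular prism
Triangle base = 9 m, triangle height = 10 m, prism length L = 13 m
Formula: V = (1/2 * b * h_tri) * L
Cross-section area = 0.5 * 9 * 10 = 45
V = 45 * 13
V = 585
585 m^3


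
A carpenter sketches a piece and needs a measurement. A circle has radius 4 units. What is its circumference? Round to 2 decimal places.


Shape: circle
Radius r = 4 units
Formula: C = 2 * pi * r
C = 2 * pi * 4
C = 8 * pi
C = 25.13
25.13 units


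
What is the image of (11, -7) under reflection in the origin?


Transformation: reflection
Original point: (11, -7)
Rule for reflection through the origin: (x, y) -> (-x, -y)
Apply: (11, -7) -> (-11, 7)
(-11, 7)


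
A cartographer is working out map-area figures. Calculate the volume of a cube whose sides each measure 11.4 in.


Shape: cube
Side s = 11.4 in
Formula: V = s^3
V = 11.4 * 11.4 * 11.4
V = 129.96 * 11.4
V = 1481.544
1481.544 in^3


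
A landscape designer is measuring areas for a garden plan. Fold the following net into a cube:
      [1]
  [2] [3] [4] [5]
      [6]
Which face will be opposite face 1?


Net: cross layout. Take square 3 as the base (bottom).
Fold the four squares in the horizontal row up around 3: 2 -> left, 4 -> right, 5 wraps to the top.
Fold 1 and 6 up from 3: 1 -> back, 6 -> front.
Opposite pairs are therefore: (1, 6), (2, 4), (3, 5).
Face 1 is opposite face 6.
face 6


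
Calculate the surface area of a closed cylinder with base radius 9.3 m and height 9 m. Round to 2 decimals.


Shape: closed cylinder
Radius r = 9.3 m, Height h = 9 m
Formula: SA = 2*pi*r^2 + 2*pi*r*h = 2*pi*r*(r + h)
r + h = 18.3
2 * r * (r + h) = 2 * 9.3 * 18.3 = 340.38
SA = 340.38 * pi
SA = 1069.34
1069.34 m^2


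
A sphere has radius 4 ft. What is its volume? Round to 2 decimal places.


Shape: sphere
Radius r = 4 ft
Formula: V = (4/3) * pi * r^3
r^3 = 64
(4/3) * 64 = 85.333333
V = 85.333333 * pi
V = 268.08
268.08 ft^3


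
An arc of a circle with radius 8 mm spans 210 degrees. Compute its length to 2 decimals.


Shape: circular arc
Radius r = 8 mm, Angle = 210 degrees
Formula: L = (angle/360) * 2 * pi * r
2 * pi * r = 16 * pi
L = (210/360) * 16 * pi
L = 9.333333 * pi
L = 29.32
29.32 mm


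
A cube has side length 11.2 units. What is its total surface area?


Shape: cube
Side s = 11.2 units
A cube has 6 square faces.
Formula: SA = 6 * s^2
s^2 = 125.44
SA = 6 * 125.44
SA = 752.64
752.64 units^2


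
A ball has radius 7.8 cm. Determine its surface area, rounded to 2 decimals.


Shape: sphere
Radius r = 7.8 cm
Formula: SA = 4 * pi * r^2
r^2 = 60.84
SA = 4 * pi * 60.84
SA = 243.36 * pi
SA = 764.54
764.54 cm^2


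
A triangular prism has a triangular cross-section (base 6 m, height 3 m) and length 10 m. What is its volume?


Shape: triangular prism
Triangle base = 6 m, triangle height = 3 m, prism length L = 10 m
Formula: V = (1/2 * b * h_tri) * L
Cross-section area = 0.5 * 6 * 3 = 9
V = 9 * 10
V = 90
90 m^3


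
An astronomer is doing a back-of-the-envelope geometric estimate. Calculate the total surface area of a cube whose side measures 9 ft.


Shape: cube
Side s = 9 ft
A cube has 6 square faces.
Formula: SA = 6 * s^2
s^2 = 81
SA = 6 * 81
SA = 486
486 ft^2


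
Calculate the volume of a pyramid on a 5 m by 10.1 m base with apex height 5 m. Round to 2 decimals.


Shape: rectangular pyramid
Base: 5 m x 10.1 m, Height h = 5 m
Formula: V = (1/3) * base_area * h
base_area = 5 * 10.1 = 50.5
base_area * h = 50.5 * 5 = 252.5
V = 252.5 / 3
V = 84.17
84.17 m^3


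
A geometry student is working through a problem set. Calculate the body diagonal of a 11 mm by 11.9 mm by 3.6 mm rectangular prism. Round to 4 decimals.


Shape: rectangular box (space diagonal)
l = 11 mm, w = 11.9 mm, h = 3.6 mm
Visualize: the diagonal of the base, then a right triangle with that diagonal and the height.
Formula: d = sqrt(l^2 + w^2 + h^2)
l^2 + w^2 + h^2 = 121 + 141.61 + 12.96 = 275.57
d = sqrt(275.57)
d = 16.6003
16.6003 mm


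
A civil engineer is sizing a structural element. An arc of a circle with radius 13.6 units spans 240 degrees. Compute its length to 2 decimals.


Shape: circular arc
Radius r = 13.6 units, Angle = 240 degrees
Formula: L = (angle/360) * 2 * pi * r
2 * pi * r = 27.2 * pi
L = (240/360) * 27.2 * pi
L = 18.133333 * pi
L = 56.97
56.97 units


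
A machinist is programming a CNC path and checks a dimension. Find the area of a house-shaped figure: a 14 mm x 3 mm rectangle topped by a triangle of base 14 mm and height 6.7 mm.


Composite shape: rectangle + triangle
Rectangle area = 14 * 3 = 42
Triangle area = 0.5 * 14 * 6.7 = 46.9
Total = 42 + 46.9
Total = 88.9
88.9 mm^2


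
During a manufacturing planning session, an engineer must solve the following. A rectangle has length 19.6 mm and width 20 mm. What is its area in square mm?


Shape: rectangle
Length l = 19.6 mm, Width w = 20 mm
Formula: A = l * w
A = 19.6 * 20
A = 392
392 mm^2


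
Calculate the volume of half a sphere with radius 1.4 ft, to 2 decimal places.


Shape: hemisphere (half of a sphere)
Radius r = 1.4 ft
Formula: V = (1/2) * (4/3) * pi * r^3 = (2/3) * pi * r^3
r^3 = 2.744
(2/3) * 2.744 = 1.829333
V = 1.829333 * pi
V = 5.75
5.75 ft^3


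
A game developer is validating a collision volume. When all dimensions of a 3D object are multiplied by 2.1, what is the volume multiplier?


Linear scale factor k = 2.1
Rule: under a linear scaling by k, volumes scale by k^3.
k^3 = 2.1 * 2.1 * 2.1
k^3 = 4.41 * 2.1
k^3 = 9.261
Volume scales by a factor of 9.261.
9.261 (dimensionless)


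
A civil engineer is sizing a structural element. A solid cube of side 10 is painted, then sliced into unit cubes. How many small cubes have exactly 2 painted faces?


Large cube: 10 x 10 x 10, cut into unit cubes.
n = 10, so n - 2 = 8
Cubes with 2 painted faces lie along the edges, excluding corners.
A cube has 12 edges; each contributes (n - 2) = 8 such cubes.
Count = 12 * 8 = 96
96 unit cubes


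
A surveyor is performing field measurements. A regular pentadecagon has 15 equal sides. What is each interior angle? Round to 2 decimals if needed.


Shape: regular pentadecagon (15 sides)
Formula: interior angle = (n - 2) * 180 / n
(n - 2) = 13
(n - 2) * 180 = 2340
angle = 2340 / 15
angle = 156
156 degrees


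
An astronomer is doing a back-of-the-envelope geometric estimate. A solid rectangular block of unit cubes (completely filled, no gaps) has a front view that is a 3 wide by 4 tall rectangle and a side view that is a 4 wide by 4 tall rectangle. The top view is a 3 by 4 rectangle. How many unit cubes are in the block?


Orthographic views of a solid rectangular block:
Front view 3 x 4 -> length = 3, height = 4
Side view 4 x 4 -> width = 4, height = 4 (consistent)
Top view 3 x 4 -> confirms length = 3, width = 4
The block is 3 x 4 x 4.
Total unit cubes = 3 * 4 * 4 = 48
48 unit cubes


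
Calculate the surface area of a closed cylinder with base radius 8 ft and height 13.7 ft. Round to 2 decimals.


Shape: closed cylinder
Radius r = 8 ft, Height h = 13.7 ft
Formula: SA = 2*pi*r^2 + 2*pi*r*h = 2*pi*r*(r + h)
r + h = 21.7
2 * r * (r + h) = 2 * 8 * 21.7 = 347.2
SA = 347.2 * pi
SA = 1090.76
1090.76 ft^2


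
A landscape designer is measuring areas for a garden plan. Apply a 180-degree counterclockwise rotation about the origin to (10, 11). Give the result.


Transformation: rotation about the origin
Original point: (10, 11)
Rule for 180 deg: (x, y) -> (-x, -y)
Apply: (10, 11) -> (-10, -11)
(-10, -11)


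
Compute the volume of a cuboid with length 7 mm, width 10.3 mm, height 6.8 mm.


Shape: rectangular prism
l = 7 mm, w = 10.3 mm, h = 6.8 mm
Formula: V = l * w * h
V = 7 * 10.3 * 6.8
V = 72.1 * 6.8
V = 490.28
490.28 mm^3


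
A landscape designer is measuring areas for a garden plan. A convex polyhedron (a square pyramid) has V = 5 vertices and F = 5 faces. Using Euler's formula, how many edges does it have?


Polyhedron: square pyramid
Euler's formula for convex polyhedra: V - E + F = 2
Given: V = 5 vertices and F = 5 faces
Solve for E:
E = V + F - 2 = 5 + 5 - 2 = 8
8 edges


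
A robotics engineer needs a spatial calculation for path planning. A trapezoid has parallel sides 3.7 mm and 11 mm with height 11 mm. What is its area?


Shape: trapezoid
Parallel sides a = 3.7 mm, b = 11 mm; Height h = 11 mm
Formula: A = (a + b) * h / 2
a + b = 3.7 + 11 = 14.7
A = 14.7 * 11 / 2
A = 161.7 / 2
A = 80.85
80.85 mm^2


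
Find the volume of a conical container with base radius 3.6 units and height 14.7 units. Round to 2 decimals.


Shape: cone
Radius r = 3.6 units, Height h = 14.7 units
Formula: V = (1/3) * pi * r^2 * h
r^2 = 12.96
pi * r^2 * h = pi * 12.96 * 14.7 = 190.512 * pi
V = 190.512 * pi / 3
V = 199.5
199.5 units^3


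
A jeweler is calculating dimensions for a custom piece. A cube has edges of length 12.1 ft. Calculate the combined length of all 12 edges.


Shape: cube
Side s = 12.1 ft
A cube has 12 edges, all equal.
Formula: total edge length = 12 * s
Total = 12 * 12.1
Total = 145.2
145.2 ft


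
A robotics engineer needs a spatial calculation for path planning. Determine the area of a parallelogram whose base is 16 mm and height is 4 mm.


Shape: parallelogram
Base b = 16 mm, Height h = 4 mm
Formula: A = b * h
A = 16 * 4
A = 64
64 mm^2


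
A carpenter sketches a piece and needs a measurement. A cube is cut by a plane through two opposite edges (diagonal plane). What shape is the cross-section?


Solid: cube
Cutting plane: through two opposite edges (diagonal plane)
Visualize the intersection of the plane with the solid's surface.
The boundary of the cut region is a rectangle.
rectangle


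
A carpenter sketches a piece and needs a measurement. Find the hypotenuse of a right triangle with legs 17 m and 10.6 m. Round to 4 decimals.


Shape: right triangle
Legs a = 17 m, b = 10.6 m
Formula: c = sqrt(a^2 + b^2)
a^2 = 289, b^2 = 112.36
a^2 + b^2 = 401.36
c = sqrt(401.36)
c = 20.034
20.034 m


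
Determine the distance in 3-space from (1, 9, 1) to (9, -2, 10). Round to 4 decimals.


3D distance between two points
P1 = (1, 9, 1), P2 = (9, -2, 10)
Formula: d = sqrt((x2-x1)^2 + (y2-y1)^2 + (z2-z1)^2)
dx = 9 - 1 = 8
dy = -2 - 9 = -11
dz = 10 - 1 = 9
dx^2 + dy^2 + dz^2 = 64 + 121 + 81 = 266
d = sqrt(266)
d = 16.3095
16.3095 units


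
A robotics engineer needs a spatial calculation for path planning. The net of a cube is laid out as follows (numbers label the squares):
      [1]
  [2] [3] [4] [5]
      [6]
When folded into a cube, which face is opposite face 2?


Net: cross layout. Take square 3 as the base (bottom).
Fold the four squares in the horizontal row up around 3: 2 -> left, 4 -> right, 5 wraps to the top.
Fold 1 and 6 up from 3: 1 -> back, 6 -> front.
Opposite pairs are therefore: (1, 6), (2, 4), (3, 5).
Face 2 is opposite face 4.
face 4


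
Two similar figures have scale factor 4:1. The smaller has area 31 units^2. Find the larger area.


Linear scale factor k = 4
Original area = 31 units^2
Rule: under a linear scaling by k, areas scale by k^2.
k^2 = 4^2 = 16
New area = 31 * 16
New area = 496
496 units^2


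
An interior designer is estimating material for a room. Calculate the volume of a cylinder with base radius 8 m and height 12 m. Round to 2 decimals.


Shape: cylinder
Radius r = 8 m, Height h = 12 m
Formula: V = pi * r^2 * h
r^2 = 64
V = pi * 64 * 12
V = 768 * pi
V = 2412.74
2412.74 m^3


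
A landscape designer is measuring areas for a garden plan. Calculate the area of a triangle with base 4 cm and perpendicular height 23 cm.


Shape: triangle
Base b = 4 cm, Height h = 23 cm
Formula: A = (1/2) * b * h
A = 0.5 * 4 * 23
A = 0.5 * 92
A = 46
46 cm^2


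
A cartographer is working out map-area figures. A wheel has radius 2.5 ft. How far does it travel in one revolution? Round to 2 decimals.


Shape: circle
Radius r = 2.5 ft
Formula: C = 2 * pi * r
C = 2 * pi * 2.5
C = 5 * pi
C = 15.71
15.71 ft


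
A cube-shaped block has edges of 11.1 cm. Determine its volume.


Shape: cube
Side s = 11.1 cm
Formula: V = s^3
V = 11.1 * 11.1 * 11.1
V = 123.21 * 11.1
V = 1367.631
1367.631 cm^3


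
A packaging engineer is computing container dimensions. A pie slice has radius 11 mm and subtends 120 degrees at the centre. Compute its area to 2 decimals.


Shape: circular sector
Radius r = 11 mm, Angle = 120 degrees
Formula: A = (angle/360) * pi * r^2
r^2 = 121
Fraction of circle = 120/360
A = (120/360) * pi * 121
A = 40.333333 * pi
A = 126.71
126.71 mm^2


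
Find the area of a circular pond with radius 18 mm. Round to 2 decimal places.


Shape: circle
Radius r = 18 mm
Formula: A = pi * r^2
r^2 = 18^2 = 324
A = pi * 324
A = 1017.88
1017.88 mm^2


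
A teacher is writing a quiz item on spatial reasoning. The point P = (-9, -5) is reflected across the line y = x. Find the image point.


Transformation: reflection
Original point: (-9, -5)
Rule for reflection over y = x: (x, y) -> (y, x)
Apply: (-9, -5) -> (-5, -9)
(-5, -9)


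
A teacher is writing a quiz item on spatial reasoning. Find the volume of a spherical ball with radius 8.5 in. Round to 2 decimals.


Shape: sphere
Radius r = 8.5 in
Formula: V = (4/3) * pi * r^3
r^3 = 614.125
(4/3) * 614.125 = 818.833333
V = 818.833333 * pi
V = 2572.44
2572.44 in^3


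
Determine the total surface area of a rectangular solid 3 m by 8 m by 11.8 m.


Shape: rectangular prism
l = 3 m, w = 8 m, h = 11.8 m
Formula: SA = 2(lw + lh + wh)
lw = 24, lh = 35.4, wh = 94.4
lw + lh + wh = 153.8
SA = 2 * 153.8
SA = 307.6
307.6 m^2


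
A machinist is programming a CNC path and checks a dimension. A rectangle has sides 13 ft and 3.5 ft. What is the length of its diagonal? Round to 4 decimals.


Shape: rectangle (diagonal via Pythagoras)
Sides: 13 ft and 3.5 ft
Formula: d = sqrt(l^2 + w^2)
l^2 = 169, w^2 = 12.25
l^2 + w^2 = 181.25
d = sqrt(181.25)
d = 13.4629
13.4629 ft


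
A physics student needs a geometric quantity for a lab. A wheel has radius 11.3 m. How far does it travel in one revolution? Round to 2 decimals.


Shape: circle
Radius r = 11.3 m
Formula: C = 2 * pi * r
C = 2 * pi * 11.3
C = 22.6 * pi
C = 71
71 m


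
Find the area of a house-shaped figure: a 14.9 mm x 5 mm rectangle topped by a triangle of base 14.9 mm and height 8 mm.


Composite shape: rectangle + triangle
Rectangle area = 14.9 * 5 = 74.5
Triangle area = 0.5 * 14.9 * 8 = 59.6
Total = 74.5 + 59.6
Total = 134.1
134.1 mm^2


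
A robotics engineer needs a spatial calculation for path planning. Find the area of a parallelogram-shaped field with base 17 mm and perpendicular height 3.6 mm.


Shape: parallelogram
Base b = 17 mm, Height h = 3.6 mm
Formula: A = b * h
A = 17 * 3.6
A = 61.2
61.2 mm^2


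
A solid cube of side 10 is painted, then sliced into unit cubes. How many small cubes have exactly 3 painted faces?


Large cube: 10 x 10 x 10, cut into unit cubes.
Cubes with 3 painted faces are at the corners. A cube always has 8 corners.
Count = 8
8 unit cubes


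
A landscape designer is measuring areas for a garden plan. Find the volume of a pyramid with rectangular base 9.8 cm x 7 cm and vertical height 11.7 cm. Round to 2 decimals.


Shape: rectangular pyramid
Base: 9.8 cm x 7 cm, Height h = 11.7 cm
Formula: V = (1/3) * base_area * h
base_area = 9.8 * 7 = 68.6
base_area * h = 68.6 * 11.7 = 802.62
V = 802.62 / 3
V = 267.54
267.54 cm^3


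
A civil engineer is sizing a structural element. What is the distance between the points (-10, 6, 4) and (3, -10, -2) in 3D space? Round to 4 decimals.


3D distance between two points
P1 = (-10, 6, 4), P2 = (3, -10, -2)
Formula: d = sqrt((x2-x1)^2 + (y2-y1)^2 + (z2-z1)^2)
dx = 3 - -10 = 13
dy = -10 - 6 = -16
dz = -2 - 4 = -6
dx^2 + dy^2 + dz^2 = 169 + 256 + 36 = 461
d = sqrt(461)
d = 21.4709
21.4709 units


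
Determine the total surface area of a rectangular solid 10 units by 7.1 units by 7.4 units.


Shape: rectangular prism
l = 10 units, w = 7.1 units, h = 7.4 units
Formula: SA = 2(lw + lh + wh)
lw = 71, lh = 74, wh = 52.54
lw + lh + wh = 197.54
SA = 2 * 197.54
SA = 395.08
395.08 units^2


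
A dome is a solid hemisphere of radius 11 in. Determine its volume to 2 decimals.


Shape: hemisphere (half of a sphere)
Radius r = 11 in
Formula: V = (1/2) * (4/3) * pi * r^3 = (2/3) * pi * r^3
r^3 = 1331
(2/3) * 1331 = 887.333333
V = 887.333333 * pi
V = 2787.64
2787.64 in^3


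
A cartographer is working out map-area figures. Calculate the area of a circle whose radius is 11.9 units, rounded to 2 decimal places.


Shape: circle
Radius r = 11.9 units
Formula: A = pi * r^2
r^2 = 11.9^2 = 141.61
A = pi * 141.61
A = 444.88
444.88 units^2


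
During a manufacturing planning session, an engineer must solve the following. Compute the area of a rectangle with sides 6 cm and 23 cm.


Shape: rectangle
Length l = 6 cm, Width w = 23 cm
Formula: A = l * w
A = 6 * 23
A = 138
138 cm^2


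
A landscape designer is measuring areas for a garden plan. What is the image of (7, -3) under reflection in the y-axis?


Transformation: reflection
Original point: (7, -3)
Rule for reflection over the y-axis: (x, y) -> (-x, y)
Apply: (7, -3) -> (-7, -3)
(-7, -3)


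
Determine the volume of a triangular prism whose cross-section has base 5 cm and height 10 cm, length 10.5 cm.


Shape: triangular prism
Triangle base = 5 cm, triangle height = 10 cm, prism length L = 10.5 cm
Formula: V = (1/2 * b * h_tri) * L
Cross-section area = 0.5 * 5 * 10 = 25
V = 25 * 10.5
V = 262.5
262.5 cm^3


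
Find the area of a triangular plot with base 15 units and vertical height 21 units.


Shape: triangle
Base b = 15 units, Height h = 21 units
Formula: A = (1/2) * b * h
A = 0.5 * 15 * 21
A = 0.5 * 315
A = 157.5
157.5 units^2


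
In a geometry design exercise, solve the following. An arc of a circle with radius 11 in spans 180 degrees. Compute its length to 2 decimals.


Shape: circular arc
Radius r = 11 in, Angle = 180 degrees
Formula: L = (angle/360) * 2 * pi * r
2 * pi * r = 22 * pi
L = (180/360) * 22 * pi
L = 11 * pi
L = 34.56
34.56 in


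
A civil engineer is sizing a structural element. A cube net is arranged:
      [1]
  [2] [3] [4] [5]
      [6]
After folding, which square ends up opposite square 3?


Net: cross layout. Take square 3 as the base (bottom).
Fold the four squares in the horizontal row up around 3: 2 -> left, 4 -> right, 5 wraps to the top.
Fold 1 and 6 up from 3: 1 -> back, 6 -> front.
Opposite pairs are therefore: (1, 6), (2, 4), (3, 5).
Face 3 is opposite face 5.
face 5


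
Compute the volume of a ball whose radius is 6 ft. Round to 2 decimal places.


Shape: sphere
Radius r = 6 ft
Formula: V = (4/3) * pi * r^3
r^3 = 216
(4/3) * 216 = 288
V = 288 * pi
V = 904.78
904.78 ft^3


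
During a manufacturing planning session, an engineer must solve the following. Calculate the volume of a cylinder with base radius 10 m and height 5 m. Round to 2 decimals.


Shape: cylinder
Radius r = 10 m, Height h = 5 m
Formula: V = pi * r^2 * h
r^2 = 100
V = pi * 100 * 5
V = 500 * pi
V = 1570.8
1570.8 m^3


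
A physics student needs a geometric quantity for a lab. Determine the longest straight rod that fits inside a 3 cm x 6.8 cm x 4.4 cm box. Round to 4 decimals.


Shape: rectangular box (space diagonal)
l = 3 cm, w = 6.8 cm, h = 4.4 cm
Visualize: the diagonal of the base, then a right triangle with that diagonal and the height.
Formula: d = sqrt(l^2 + w^2 + h^2)
l^2 + w^2 + h^2 = 9 + 46.24 + 19.36 = 74.6
d = sqrt(74.6)
d = 8.6371
8.6371 cm


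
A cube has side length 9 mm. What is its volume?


Shape: cube
Side s = 9 mm
Formula: V = s^3
V = 9 * 9 * 9
V = 81 * 9
V = 729
729 mm^3


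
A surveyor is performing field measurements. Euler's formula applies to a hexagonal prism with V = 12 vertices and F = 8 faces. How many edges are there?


Polyhedron: hexagonal prism
Euler's formula for convex polyhedra: V - E + F = 2
Given: V = 12 vertices and F = 8 faces
Solve for E:
E = V + F - 2 = 12 + 8 - 2 = 18
18 edges


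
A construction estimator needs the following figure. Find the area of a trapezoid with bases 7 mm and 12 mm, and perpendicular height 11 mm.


Shape: trapezoid
Parallel sides a = 7 mm, b = 12 mm; Height h = 11 mm
Formula: A = (a + b) * h / 2
a + b = 7 + 12 = 19
A = 19 * 11 / 2
A = 209 / 2
A = 104.5
104.5 mm^2


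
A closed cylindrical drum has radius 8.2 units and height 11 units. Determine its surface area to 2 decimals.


Shape: closed cylinder
Radius r = 8.2 units, Height h = 11 units
Formula: SA = 2*pi*r^2 + 2*pi*r*h = 2*pi*r*(r + h)
r + h = 19.2
2 * r * (r + h) = 2 * 8.2 * 19.2 = 314.88
SA = 314.88 * pi
SA = 989.22
989.22 units^2
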